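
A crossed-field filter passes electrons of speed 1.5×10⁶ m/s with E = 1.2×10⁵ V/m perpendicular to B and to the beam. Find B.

Balance of forces in the selector: qE = qvB ⇒ B = E/v.
B = 1.2×10⁵/1.5×10⁶ = 0.080 T.

B = 0.080 T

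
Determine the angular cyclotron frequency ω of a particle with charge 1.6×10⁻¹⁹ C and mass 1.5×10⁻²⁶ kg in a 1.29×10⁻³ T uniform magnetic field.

ω ≈ 1.38×10⁴ rad/s

ω = |q|B/m.
ω = (1.6×10⁻¹⁹)(1.29×10⁻³)/1.5×10⁻²⁶ ≈ 1.38×10⁴ rad/s.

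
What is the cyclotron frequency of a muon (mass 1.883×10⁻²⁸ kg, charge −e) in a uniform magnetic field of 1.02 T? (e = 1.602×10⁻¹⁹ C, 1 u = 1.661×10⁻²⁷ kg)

f = |q|B/(2πm).
f = (1.602×10⁻¹⁹)(1.02)/(2π·1.883×10⁻²⁸) ≈ 1.38×10⁸ Hz.

f ≈ 1.38×10⁸ Hz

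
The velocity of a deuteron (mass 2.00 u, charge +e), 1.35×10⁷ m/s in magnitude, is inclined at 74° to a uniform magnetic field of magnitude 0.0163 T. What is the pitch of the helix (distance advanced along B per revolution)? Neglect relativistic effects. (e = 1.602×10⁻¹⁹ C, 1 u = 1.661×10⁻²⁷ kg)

p ≈ 29.7 m

v∥ = v cosθ = 1.35×10⁷·cos74° ≈ 3.721×10⁶ m/s.
T = 2πm/(|q|B) = 2π(3.322×10⁻²⁷)/((1.602×10⁻¹⁹)(0.0163)) ≈ 7.993×10⁻⁶ s.
pitch = v∥ T = (3.721×10⁶)(7.993×10⁻⁶) ≈ 29.7 m.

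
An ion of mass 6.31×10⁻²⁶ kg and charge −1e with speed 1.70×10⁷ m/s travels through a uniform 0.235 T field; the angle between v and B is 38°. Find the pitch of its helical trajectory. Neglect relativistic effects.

p ≈ 141 m

v∥ = v cosθ = 1.70×10⁷·cos38° ≈ 1.340×10⁷ m/s.
T = 2πm/(|q|B) = 2π(6.31×10⁻²⁶)/((1.602×10⁻¹⁹)(0.235)) ≈ 1.053×10⁻⁵ s.
pitch = v∥ T = (1.340×10⁷)(1.053×10⁻⁵) ≈ 141 m.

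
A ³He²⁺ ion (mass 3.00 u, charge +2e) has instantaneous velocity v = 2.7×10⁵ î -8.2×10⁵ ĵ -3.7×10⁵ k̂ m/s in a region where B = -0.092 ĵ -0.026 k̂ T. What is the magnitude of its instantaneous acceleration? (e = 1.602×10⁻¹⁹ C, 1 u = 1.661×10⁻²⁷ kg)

v×B = (-1.27×10⁴, 7020, -2.48×10⁴) N/C.
F = q v×B = (3.204×10⁻¹⁹ C)·(-1.27×10⁴, 7020, -2.48×10⁴) = (-4.08×10⁻¹⁵, 2.25×10⁻¹⁵, -7.96×10⁻¹⁵) N.
|a| = |F|/m = 9.220×10⁻¹⁵/4.983×10⁻²⁷ ≈ 1.85×10¹² m/s².

|a| ≈ 1.85×10¹² m/s²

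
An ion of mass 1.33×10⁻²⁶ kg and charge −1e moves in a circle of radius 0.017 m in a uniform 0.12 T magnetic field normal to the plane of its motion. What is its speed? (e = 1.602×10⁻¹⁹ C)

From |q|vB = mv²/r, v = |q|Br/m.
v = (1.602×10⁻¹⁹)(0.12)(0.017)/1.33×10⁻²⁶ ≈ 2.5×10⁴ m/s.

v ≈ 2.5×10⁴ m/s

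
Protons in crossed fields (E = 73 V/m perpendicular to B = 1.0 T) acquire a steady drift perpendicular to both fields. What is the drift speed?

In crossed fields the guiding centre drifts at v_d = |E×B|/B² = E/B, independent of charge and mass.
v_d = 73/1.0 = 73 m/s.

v_d ≈ 73 m/s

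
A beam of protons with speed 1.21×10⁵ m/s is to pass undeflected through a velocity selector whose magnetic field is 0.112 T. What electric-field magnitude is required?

E = 1.36×10⁴ V/m

For straight-line motion qE = qvB, so E = vB.
E = 1.21×10⁵ × 0.112 = 1.36×10⁴ V/m.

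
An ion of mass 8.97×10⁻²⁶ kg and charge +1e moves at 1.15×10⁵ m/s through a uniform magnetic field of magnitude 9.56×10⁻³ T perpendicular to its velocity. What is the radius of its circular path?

The magnetic force provides the centripetal force: |q|vB = mv²/r.
r = mv/(|q|B) = (8.97×10⁻²⁶)(1.15×10⁵)/((1.602×10⁻¹⁹)(9.56×10⁻³)) ≈ 6.74 m.

r ≈ 6.74 m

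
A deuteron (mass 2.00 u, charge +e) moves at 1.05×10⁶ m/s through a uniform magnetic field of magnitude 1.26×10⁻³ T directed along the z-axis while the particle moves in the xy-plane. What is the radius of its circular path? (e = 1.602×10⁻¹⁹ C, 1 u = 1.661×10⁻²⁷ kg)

The magnetic force provides the centripetal force: |q|vB = mv²/r.
r = mv/(|q|B) = (3.322×10⁻²⁷)(1.05×10⁶)/((1.602×10⁻¹⁹)(1.26×10⁻³)) ≈ 17.3 m.

r ≈ 17.3 m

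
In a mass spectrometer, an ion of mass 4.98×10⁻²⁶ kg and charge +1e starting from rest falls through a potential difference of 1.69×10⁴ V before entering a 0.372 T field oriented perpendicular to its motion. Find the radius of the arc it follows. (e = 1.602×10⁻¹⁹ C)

Acceleration: |q|V = ½mv² ⇒ v = √(2|q|V/m) = √(2·1.602×10⁻¹⁹·1.69×10⁴/4.98×10⁻²⁶) ≈ 3.297×10⁵ m/s.
In the field: r = mv/(|q|B) = (4.98×10⁻²⁶)(3.297×10⁵)/((1.602×10⁻¹⁹)(0.372)) ≈ 0.276 m.

r ≈ 0.276 m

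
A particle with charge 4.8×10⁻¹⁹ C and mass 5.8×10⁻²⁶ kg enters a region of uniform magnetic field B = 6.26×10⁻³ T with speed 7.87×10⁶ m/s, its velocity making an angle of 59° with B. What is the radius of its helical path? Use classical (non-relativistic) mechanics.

r ≈ 130 m

v⊥ = v sinθ = 7.87×10⁶·sin59° ≈ 6.746×10⁶ m/s.
r = m v⊥/(|q|B) = (5.8×10⁻²⁶)(6.746×10⁶)/((4.8×10⁻¹⁹)(6.26×10⁻³)) ≈ 130 m.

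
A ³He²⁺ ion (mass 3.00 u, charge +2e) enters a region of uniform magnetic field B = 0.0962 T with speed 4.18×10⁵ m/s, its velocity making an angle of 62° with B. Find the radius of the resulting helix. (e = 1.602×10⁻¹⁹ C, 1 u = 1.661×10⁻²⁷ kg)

v⊥ = v sinθ = 4.18×10⁵·sin62° ≈ 3.691×10⁵ m/s.
r = m v⊥/(|q|B) = (4.983×10⁻²⁷)(3.691×10⁵)/((3.204×10⁻¹⁹)(0.0962)) ≈ 0.0597 m.

r ≈ 0.0597 m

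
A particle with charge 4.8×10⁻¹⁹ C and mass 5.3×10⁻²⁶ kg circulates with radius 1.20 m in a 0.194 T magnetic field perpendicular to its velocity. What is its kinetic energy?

v = |q|Br/m, then KE = ½mv² = (qBr)²/(2m).
v = (4.8×10⁻¹⁹)(0.194)(1.20)/5.3×10⁻²⁶ ≈ 2.108×10⁶ m/s.
KE = ½(5.3×10⁻²⁶)(2.108×10⁶)² ≈ 1.18×10⁻¹³ J.

KE ≈ 1.18×10⁻¹³ J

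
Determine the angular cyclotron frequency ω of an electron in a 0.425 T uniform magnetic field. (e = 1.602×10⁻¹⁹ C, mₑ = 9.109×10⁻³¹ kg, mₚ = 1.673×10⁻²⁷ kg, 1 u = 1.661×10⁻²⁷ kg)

ω ≈ 7.47×10¹⁰ rad/s

ω = |q|B/m.
ω = (1.602×10⁻¹⁹)(0.425)/9.109×10⁻³¹ ≈ 7.47×10¹⁰ rad/s.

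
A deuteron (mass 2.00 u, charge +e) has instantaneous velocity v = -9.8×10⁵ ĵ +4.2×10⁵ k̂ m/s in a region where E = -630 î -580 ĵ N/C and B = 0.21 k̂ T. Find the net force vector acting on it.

v×B = (-2.06×10⁵, 0, 0) N/C.
E + v×B = (-2.06×10⁵, -580, 0) N/C.
F = q(E + v×B) = (1.602×10⁻¹⁹ C)·(-2.06×10⁵, -580, 0) = (-3.31×10⁻¹⁴, -9.29×10⁻¹⁷, 0) N.

F ≈ (-3.31×10⁻¹⁴, -9.29×10⁻¹⁷, 0) N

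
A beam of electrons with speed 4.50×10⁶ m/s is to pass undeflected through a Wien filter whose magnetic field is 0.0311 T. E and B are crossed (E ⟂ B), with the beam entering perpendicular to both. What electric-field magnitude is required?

E = 1.40×10⁵ V/m

For straight-line motion qE = qvB, so E = vB.
E = 4.50×10⁶ × 0.0311 = 1.40×10⁵ V/m.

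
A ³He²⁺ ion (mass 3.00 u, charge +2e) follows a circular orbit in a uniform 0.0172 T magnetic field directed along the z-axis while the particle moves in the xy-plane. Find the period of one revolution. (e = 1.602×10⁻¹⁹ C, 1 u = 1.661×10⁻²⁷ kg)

T ≈ 5.68×10⁻⁶ s

The cyclotron period depends only on m, q, B: T = 2πm/(|q|B).
T = 2π(4.983×10⁻²⁷)/((3.204×10⁻¹⁹)(0.0172)) ≈ 5.68×10⁻⁶ s.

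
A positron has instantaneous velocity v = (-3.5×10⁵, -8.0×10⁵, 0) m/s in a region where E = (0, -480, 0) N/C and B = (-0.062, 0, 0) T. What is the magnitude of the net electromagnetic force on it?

|F| ≈ 7.95×10⁻¹⁵ N

v×B = (0, 0, -4.96×10⁴) N/C.
E + v×B = (0, -480, -4.96×10⁴) N/C.
F = q(E + v×B) = (1.602×10⁻¹⁹ C)·(0, -480, -4.96×10⁴) = (0, -7.69×10⁻¹⁷, -7.95×10⁻¹⁵) N.
|F| = 7.95×10⁻¹⁵ N.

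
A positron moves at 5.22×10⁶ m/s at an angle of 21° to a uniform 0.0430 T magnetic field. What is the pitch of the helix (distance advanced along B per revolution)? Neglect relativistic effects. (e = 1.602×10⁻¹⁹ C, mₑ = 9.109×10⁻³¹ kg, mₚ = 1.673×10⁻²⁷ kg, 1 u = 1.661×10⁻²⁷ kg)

p ≈ 4.05×10⁻³ m

v∥ = v cosθ = 5.22×10⁶·cos21° ≈ 4.873×10⁶ m/s.
T = 2πm/(|q|B) = 2π(9.109×10⁻³¹)/((1.602×10⁻¹⁹)(0.0430)) ≈ 8.308×10⁻¹⁰ s.
pitch = v∥ T = (4.873×10⁶)(8.308×10⁻¹⁰) ≈ 4.05×10⁻³ m.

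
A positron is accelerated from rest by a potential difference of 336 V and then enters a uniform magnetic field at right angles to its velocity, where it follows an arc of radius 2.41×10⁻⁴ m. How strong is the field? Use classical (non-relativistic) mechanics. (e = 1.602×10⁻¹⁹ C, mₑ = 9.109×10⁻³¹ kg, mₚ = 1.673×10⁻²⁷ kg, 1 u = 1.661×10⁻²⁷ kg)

B ≈ 0.256 T

v = √(2|q|V/m) = √(2·1.602×10⁻¹⁹·336/9.109×10⁻³¹) ≈ 1.087×10⁷ m/s.
B = mv/(|q|r) = (9.109×10⁻³¹)(1.087×10⁷)/((1.602×10⁻¹⁹)(2.41×10⁻⁴)) ≈ 0.256 T.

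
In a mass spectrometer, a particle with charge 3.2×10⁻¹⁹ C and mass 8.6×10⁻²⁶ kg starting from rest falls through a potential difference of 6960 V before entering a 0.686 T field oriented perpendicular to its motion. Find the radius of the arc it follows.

r ≈ 0.0892 m

Acceleration: |q|V = ½mv² ⇒ v = √(2|q|V/m) = √(2·3.2×10⁻¹⁹·6960/8.6×10⁻²⁶) ≈ 2.276×10⁵ m/s.
In the field: r = mv/(|q|B) = (8.6×10⁻²⁶)(2.276×10⁵)/((3.2×10⁻¹⁹)(0.686)) ≈ 0.0892 m.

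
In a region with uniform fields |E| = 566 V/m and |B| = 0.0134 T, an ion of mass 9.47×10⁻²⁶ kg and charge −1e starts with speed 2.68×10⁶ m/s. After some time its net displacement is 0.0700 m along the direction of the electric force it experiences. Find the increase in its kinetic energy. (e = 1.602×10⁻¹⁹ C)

The magnetic force is always ⟂ v and does no work; only the electric force changes KE.
ΔKE = F_E · d = |q|E d = (1.602×10⁻¹⁹)(566)(0.0700) ≈ 6.35×10⁻¹⁸ J.

ΔKE ≈ 6.35×10⁻¹⁸ J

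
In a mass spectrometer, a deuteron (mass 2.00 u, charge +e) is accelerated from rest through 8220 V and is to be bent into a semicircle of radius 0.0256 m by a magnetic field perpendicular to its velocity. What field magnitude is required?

v = √(2|q|V/m) = √(2·1.602×10⁻¹⁹·8220/3.322×10⁻²⁷) ≈ 8.904×10⁵ m/s.
B = mv/(|q|r) = (3.322×10⁻²⁷)(8.904×10⁵)/((1.602×10⁻¹⁹)(0.0256)) ≈ 0.721 T.

B ≈ 0.721 T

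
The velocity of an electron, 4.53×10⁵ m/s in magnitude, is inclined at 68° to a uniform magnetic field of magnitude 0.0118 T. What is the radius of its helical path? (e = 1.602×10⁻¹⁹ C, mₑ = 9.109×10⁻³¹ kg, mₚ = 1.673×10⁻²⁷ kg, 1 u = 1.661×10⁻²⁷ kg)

v⊥ = v sinθ = 4.53×10⁵·sin68° ≈ 4.200×10⁵ m/s.
r = m v⊥/(|q|B) = (9.109×10⁻³¹)(4.200×10⁵)/((1.602×10⁻¹⁹)(0.0118)) ≈ 2.02×10⁻⁴ m.

r ≈ 2.02×10⁻⁴ m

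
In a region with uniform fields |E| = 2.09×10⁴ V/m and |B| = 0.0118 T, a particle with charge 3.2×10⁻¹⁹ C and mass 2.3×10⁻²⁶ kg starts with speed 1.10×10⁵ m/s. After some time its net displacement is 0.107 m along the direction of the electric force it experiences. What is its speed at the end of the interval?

v_f ≈ 2.73×10⁵ m/s

B does no work; ΔKE = |q|E d.
½mv_f² = ½mv₀² + |q|Ed = ½(2.3×10⁻²⁶)(1.10×10⁵)² + (3.2×10⁻¹⁹)(2.09×10⁴)(0.107) ≈ 1.392×10⁻¹⁶ J + 7.156×10⁻¹⁶ J ≈ 8.548×10⁻¹⁶ J.
v_f = √(2·8.548×10⁻¹⁶/2.3×10⁻²⁶) ≈ 2.73×10⁵ m/s.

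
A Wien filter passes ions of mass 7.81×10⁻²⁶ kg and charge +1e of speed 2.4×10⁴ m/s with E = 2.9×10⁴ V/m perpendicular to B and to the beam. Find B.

Balance of forces in the selector: qE = qvB ⇒ B = E/v.
B = 2.9×10⁴/2.4×10⁴ = 1.2 T.

B = 1.2 T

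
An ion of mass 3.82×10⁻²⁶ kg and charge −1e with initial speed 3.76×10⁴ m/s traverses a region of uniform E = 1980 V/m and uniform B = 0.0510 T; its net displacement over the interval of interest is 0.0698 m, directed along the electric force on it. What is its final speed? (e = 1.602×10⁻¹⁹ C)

v_f ≈ 5.07×10⁴ m/s

B does no work; ΔKE = |q|E d.
½mv_f² = ½mv₀² + |q|Ed = ½(3.82×10⁻²⁶)(3.76×10⁴)² + (1.602×10⁻¹⁹)(1980)(0.0698) ≈ 2.700×10⁻¹⁷ J + 2.214×10⁻¹⁷ J ≈ 4.914×10⁻¹⁷ J.
v_f = √(2·4.914×10⁻¹⁷/3.82×10⁻²⁶) ≈ 5.07×10⁴ m/s.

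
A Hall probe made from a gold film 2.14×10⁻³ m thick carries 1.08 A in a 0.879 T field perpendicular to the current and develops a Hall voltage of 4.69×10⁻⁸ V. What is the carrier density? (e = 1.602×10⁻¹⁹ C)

n ≈ 5.90×10²⁸ m⁻³

From V_H = IB/(n e t), n = IB/(V_H e t).
n = (1.08)(0.879)/((4.69×10⁻⁸)(1.602×10⁻¹⁹)(2.14×10⁻³)) ≈ 5.90×10²⁸ m⁻³.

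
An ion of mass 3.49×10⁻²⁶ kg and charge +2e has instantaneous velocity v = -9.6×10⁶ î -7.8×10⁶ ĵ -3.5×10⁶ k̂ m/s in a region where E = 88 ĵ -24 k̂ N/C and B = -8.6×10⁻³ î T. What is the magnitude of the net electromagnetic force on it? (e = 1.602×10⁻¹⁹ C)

|F| ≈ 2.36×10⁻¹⁴ N

v×B = (0, 3.01×10⁴, -6.71×10⁴) N/C.
E + v×B = (0, 3.02×10⁴, -6.71×10⁴) N/C.
F = q(E + v×B) = (3.204×10⁻¹⁹ C)·(0, 3.02×10⁴, -6.71×10⁴) = (0, 9.67×10⁻¹⁵, -2.15×10⁻¹⁴) N.
|F| = 2.36×10⁻¹⁴ N.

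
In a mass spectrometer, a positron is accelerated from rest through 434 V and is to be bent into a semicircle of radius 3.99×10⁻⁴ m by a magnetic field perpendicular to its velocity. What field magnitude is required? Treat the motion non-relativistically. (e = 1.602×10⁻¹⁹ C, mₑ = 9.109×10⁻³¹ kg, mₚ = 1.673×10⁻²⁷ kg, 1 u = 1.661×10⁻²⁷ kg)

B ≈ 0.176 T

v = √(2|q|V/m) = √(2·1.602×10⁻¹⁹·434/9.109×10⁻³¹) ≈ 1.236×10⁷ m/s.
B = mv/(|q|r) = (9.109×10⁻³¹)(1.236×10⁷)/((1.602×10⁻¹⁹)(3.99×10⁻⁴)) ≈ 0.176 T.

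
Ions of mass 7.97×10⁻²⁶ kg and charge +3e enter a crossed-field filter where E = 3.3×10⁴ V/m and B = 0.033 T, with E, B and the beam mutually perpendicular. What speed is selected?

For undeflected motion the electric and magnetic forces balance: qE = qvB.
v = E/B = 3.3×10⁴/0.033 = 1.0×10⁶ m/s.
The result is independent of the particle's charge and mass.

v = 1.0×10⁶ m/s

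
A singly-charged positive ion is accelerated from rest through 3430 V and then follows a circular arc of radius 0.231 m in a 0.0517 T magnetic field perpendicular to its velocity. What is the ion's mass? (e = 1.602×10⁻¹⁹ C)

m ≈ 3.33×10⁻²⁷ kg

Combine |q|V = ½mv² and r = mv/(|q|B): eliminate v to get m = qB²r²/(2V).
m = (1.602×10⁻¹⁹)(0.0517)²(0.231)²/(2·3430) ≈ 3.33×10⁻²⁷ kg.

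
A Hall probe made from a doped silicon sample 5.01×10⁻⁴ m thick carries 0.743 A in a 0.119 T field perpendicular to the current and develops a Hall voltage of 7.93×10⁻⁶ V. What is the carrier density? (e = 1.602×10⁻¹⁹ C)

From V_H = IB/(n e t), n = IB/(V_H e t).
n = (0.743)(0.119)/((7.93×10⁻⁶)(1.602×10⁻¹⁹)(5.01×10⁻⁴)) ≈ 1.39×10²⁶ m⁻³.

n ≈ 1.39×10²⁶ m⁻³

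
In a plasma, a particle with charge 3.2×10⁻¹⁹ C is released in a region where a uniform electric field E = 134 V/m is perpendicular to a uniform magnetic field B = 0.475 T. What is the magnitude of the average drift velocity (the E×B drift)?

v_d ≈ 282 m/s

The steady drift has the magnetic force balancing the electric force, so v_d = E/B.
v_d = 134/0.475 = 282 m/s.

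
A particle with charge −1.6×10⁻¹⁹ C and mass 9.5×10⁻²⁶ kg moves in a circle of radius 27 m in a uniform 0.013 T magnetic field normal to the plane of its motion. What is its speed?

v ≈ 5.9×10⁵ m/s

From |q|vB = mv²/r, v = |q|Br/m.
v = (1.6×10⁻¹⁹)(0.013)(27)/9.5×10⁻²⁶ ≈ 5.9×10⁵ m/s.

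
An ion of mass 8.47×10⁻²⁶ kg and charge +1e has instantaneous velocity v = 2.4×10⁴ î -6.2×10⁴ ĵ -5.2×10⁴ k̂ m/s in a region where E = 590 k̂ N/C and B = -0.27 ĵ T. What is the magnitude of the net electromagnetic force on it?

|F| ≈ 2.44×10⁻¹⁵ N

v×B = (-1.40×10⁴, 0, -6480) N/C.
E + v×B = (-1.40×10⁴, 0, -5890) N/C.
F = q(E + v×B) = (1.602×10⁻¹⁹ C)·(-1.40×10⁴, 0, -5890) = (-2.25×10⁻¹⁵, 0, -9.44×10⁻¹⁶) N.
|F| = 2.44×10⁻¹⁵ N.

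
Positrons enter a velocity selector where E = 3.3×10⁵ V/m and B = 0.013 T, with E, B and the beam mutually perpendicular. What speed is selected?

Zero net Lorentz force requires |qE| = |q v×B|, i.e. E = vB.
v = E/B = 3.3×10⁵/0.013 = 2.5×10⁷ m/s.
The result is independent of the particle's charge and mass.

v = 2.5×10⁷ m/s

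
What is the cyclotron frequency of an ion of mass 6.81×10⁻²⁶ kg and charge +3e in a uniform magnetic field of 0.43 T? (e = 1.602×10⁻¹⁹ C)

f = |q|B/(2πm).
f = (4.806×10⁻¹⁹)(0.43)/(2π·6.81×10⁻²⁶) ≈ 4.8×10⁵ Hz.

f ≈ 4.8×10⁵ Hz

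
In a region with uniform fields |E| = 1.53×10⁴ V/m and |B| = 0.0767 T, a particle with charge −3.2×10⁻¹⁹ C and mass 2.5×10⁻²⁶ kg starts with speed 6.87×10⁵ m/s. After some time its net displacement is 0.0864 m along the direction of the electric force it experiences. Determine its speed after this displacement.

v_f ≈ 7.11×10⁵ m/s

B does no work; ΔKE = |q|E d.
½mv_f² = ½mv₀² + |q|Ed = ½(2.5×10⁻²⁶)(6.87×10⁵)² + (3.2×10⁻¹⁹)(1.53×10⁴)(0.0864) ≈ 5.900×10⁻¹⁵ J + 4.230×10⁻¹⁶ J ≈ 6.323×10⁻¹⁵ J.
v_f = √(2·6.323×10⁻¹⁵/2.5×10⁻²⁶) ≈ 7.11×10⁵ m/s.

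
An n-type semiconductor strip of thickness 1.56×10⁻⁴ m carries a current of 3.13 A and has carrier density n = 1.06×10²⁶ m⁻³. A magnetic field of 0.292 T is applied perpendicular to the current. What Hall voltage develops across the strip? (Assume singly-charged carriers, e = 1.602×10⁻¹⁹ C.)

V_H = IB/(n e t).
V_H = (3.13)(0.292)/((1.06×10²⁶)(1.602×10⁻¹⁹)(1.56×10⁻⁴)) ≈ 3.45×10⁻⁴ V.

V_H ≈ 3.45×10⁻⁴ V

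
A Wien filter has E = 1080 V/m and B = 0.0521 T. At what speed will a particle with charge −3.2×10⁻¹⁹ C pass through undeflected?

For undeflected motion the electric and magnetic forces balance: qE = qvB.
v = E/B = 1080/0.0521 = 2.07×10⁴ m/s.

v = 2.07×10⁴ m/s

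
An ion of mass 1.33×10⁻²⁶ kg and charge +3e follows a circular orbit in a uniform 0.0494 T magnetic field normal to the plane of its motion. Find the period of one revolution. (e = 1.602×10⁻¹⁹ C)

The cyclotron period depends only on m, q, B: T = 2πm/(|q|B).
T = 2π(1.33×10⁻²⁶)/((4.806×10⁻¹⁹)(0.0494)) ≈ 3.52×10⁻⁶ s.

T ≈ 3.52×10⁻⁶ s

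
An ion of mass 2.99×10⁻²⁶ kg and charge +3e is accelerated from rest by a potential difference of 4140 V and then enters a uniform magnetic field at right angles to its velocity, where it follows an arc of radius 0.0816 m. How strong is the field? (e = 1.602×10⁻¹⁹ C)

v = √(2|q|V/m) = √(2·4.806×10⁻¹⁹·4140/2.99×10⁻²⁶) ≈ 3.648×10⁵ m/s.
B = mv/(|q|r) = (2.99×10⁻²⁶)(3.648×10⁵)/((4.806×10⁻¹⁹)(0.0816)) ≈ 0.278 T.

B ≈ 0.278 T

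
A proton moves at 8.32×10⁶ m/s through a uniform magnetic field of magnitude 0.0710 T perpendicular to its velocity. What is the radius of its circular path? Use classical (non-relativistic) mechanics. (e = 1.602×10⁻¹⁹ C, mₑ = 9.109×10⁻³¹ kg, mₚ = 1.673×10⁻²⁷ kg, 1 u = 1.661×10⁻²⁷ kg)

The magnetic force provides the centripetal force: |q|vB = mv²/r.
r = mv/(|q|B) = (1.673×10⁻²⁷)(8.32×10⁶)/((1.602×10⁻¹⁹)(0.0710)) ≈ 1.22 m.

r ≈ 1.22 m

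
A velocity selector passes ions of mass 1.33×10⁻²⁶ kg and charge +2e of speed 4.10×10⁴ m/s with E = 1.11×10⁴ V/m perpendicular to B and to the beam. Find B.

B = 0.271 T

Balance of forces in the selector: qE = qvB ⇒ B = E/v.
B = 1.11×10⁴/4.10×10⁴ = 0.271 T.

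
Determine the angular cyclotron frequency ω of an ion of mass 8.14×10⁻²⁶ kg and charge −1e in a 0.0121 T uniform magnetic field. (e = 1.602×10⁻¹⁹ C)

ω = |q|B/m.
ω = (1.602×10⁻¹⁹)(0.0121)/8.14×10⁻²⁶ ≈ 2.38×10⁴ rad/s.

ω ≈ 2.38×10⁴ rad/s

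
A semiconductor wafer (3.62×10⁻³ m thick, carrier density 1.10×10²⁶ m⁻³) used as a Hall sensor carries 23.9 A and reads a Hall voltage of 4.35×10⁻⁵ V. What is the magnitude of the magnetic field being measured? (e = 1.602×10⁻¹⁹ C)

B ≈ 0.116 T

From V_H = IB/(n e t), B = V_H n e t / I.
B = (4.35×10⁻⁵)(1.10×10²⁶)(1.602×10⁻¹⁹)(3.62×10⁻³)/23.9 ≈ 0.116 T.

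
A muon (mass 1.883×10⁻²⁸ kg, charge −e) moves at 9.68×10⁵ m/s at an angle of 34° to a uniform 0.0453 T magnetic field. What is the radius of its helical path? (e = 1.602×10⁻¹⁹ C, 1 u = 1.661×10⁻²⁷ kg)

v⊥ = v sinθ = 9.68×10⁵·sin34° ≈ 5.413×10⁵ m/s.
r = m v⊥/(|q|B) = (1.883×10⁻²⁸)(5.413×10⁵)/((1.602×10⁻¹⁹)(0.0453)) ≈ 0.0140 m.

r ≈ 0.0140 m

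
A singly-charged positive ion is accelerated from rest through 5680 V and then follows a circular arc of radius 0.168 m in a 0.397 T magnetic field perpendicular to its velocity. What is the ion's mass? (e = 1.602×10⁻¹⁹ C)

Combine |q|V = ½mv² and r = mv/(|q|B): eliminate v to get m = qB²r²/(2V).
m = (1.602×10⁻¹⁹)(0.397)²(0.168)²/(2·5680) ≈ 6.27×10⁻²⁶ kg.

m ≈ 6.27×10⁻²⁶ kg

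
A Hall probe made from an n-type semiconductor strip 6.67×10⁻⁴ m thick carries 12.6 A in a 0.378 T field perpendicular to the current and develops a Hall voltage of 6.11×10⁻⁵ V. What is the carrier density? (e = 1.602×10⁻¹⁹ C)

n ≈ 7.30×10²⁶ m⁻³

From V_H = IB/(n e t), n = IB/(V_H e t).
n = (12.6)(0.378)/((6.11×10⁻⁵)(1.602×10⁻¹⁹)(6.67×10⁻⁴)) ≈ 7.30×10²⁶ m⁻³.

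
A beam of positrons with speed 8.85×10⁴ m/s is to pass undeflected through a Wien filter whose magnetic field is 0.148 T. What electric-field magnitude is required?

E = 1.31×10⁴ V/m

For straight-line motion qE = qvB, so E = vB.
E = 8.85×10⁴ × 0.148 = 1.31×10⁴ V/m.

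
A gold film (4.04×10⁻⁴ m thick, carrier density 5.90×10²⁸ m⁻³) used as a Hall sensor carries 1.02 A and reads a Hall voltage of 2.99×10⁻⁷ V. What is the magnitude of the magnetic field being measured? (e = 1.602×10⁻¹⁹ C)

B ≈ 1.12 T

From V_H = IB/(n e t), B = V_H n e t / I.
B = (2.99×10⁻⁷)(5.90×10²⁸)(1.602×10⁻¹⁹)(4.04×10⁻⁴)/1.02 ≈ 1.12 T.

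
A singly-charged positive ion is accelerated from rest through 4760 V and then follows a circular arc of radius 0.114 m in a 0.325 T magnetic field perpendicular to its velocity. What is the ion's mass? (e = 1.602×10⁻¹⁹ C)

Combine |q|V = ½mv² and r = mv/(|q|B): eliminate v to get m = qB²r²/(2V).
m = (1.602×10⁻¹⁹)(0.325)²(0.114)²/(2·4760) ≈ 2.31×10⁻²⁶ kg.

m ≈ 2.31×10⁻²⁶ kg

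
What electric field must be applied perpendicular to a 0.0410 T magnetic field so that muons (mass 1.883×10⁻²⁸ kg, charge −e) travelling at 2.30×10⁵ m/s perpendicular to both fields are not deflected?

For straight-line motion qE = qvB, so E = vB.
E = 2.30×10⁵ × 0.0410 = 9430 V/m.

E = 9430 V/m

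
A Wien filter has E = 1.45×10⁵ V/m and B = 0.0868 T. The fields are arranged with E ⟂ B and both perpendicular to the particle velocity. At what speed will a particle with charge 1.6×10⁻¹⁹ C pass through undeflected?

Zero net Lorentz force requires |qE| = |q v×B|, i.e. E = vB.
v = E/B = 1.45×10⁵/0.0868 = 1.67×10⁶ m/s.

v = 1.67×10⁶ m/s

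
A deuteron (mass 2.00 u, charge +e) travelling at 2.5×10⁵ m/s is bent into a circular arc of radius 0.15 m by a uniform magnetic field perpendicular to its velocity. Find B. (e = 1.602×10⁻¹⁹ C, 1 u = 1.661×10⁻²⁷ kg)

From |q|vB = mv²/r, B = mv/(|q|r).
B = (3.322×10⁻²⁷)(2.5×10⁵)/((1.602×10⁻¹⁹)(0.15)) ≈ 0.035 T.

B ≈ 0.035 T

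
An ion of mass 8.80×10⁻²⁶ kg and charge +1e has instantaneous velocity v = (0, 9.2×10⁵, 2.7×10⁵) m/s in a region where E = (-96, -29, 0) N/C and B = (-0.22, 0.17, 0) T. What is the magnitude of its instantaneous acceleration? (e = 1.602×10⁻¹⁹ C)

v×B = (-4.59×10⁴, -5.94×10⁴, 2.02×10⁵) N/C.
E + v×B = (-4.60×10⁴, -5.94×10⁴, 2.02×10⁵) N/C.
F = q(E + v×B) = (1.602×10⁻¹⁹ C)·(-4.60×10⁴, -5.94×10⁴, 2.02×10⁵) = (-7.37×10⁻¹⁵, -9.52×10⁻¹⁵, 3.24×10⁻¹⁴) N.
|a| = |F|/m = 3.459×10⁻¹⁴/8.80×10⁻²⁶ ≈ 3.93×10¹¹ m/s².

|a| ≈ 3.93×10¹¹ m/s²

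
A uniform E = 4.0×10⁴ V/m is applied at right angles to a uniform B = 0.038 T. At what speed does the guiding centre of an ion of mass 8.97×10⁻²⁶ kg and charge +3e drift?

v_d ≈ 1.1×10⁶ m/s

The E×B drift speed is v_d = E/B.
v_d = 4.0×10⁴/0.038 = 1.1×10⁶ m/s.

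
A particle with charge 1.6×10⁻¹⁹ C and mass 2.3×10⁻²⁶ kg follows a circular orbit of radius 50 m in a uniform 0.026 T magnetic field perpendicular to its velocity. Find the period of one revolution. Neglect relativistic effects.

T ≈ 3.5×10⁻⁵ s

The cyclotron period depends only on m, q, B: T = 2πm/(|q|B).
T = 2π(2.3×10⁻²⁶)/((1.6×10⁻¹⁹)(0.026)) ≈ 3.5×10⁻⁵ s.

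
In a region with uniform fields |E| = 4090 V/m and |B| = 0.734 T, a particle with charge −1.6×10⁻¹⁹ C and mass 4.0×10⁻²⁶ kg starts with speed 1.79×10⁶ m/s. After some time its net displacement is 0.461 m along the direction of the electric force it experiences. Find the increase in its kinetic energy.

The magnetic force is always ⟂ v and does no work; only the electric force changes KE.
ΔKE = F_E · d = |q|E d = (1.6×10⁻¹⁹)(4090)(0.461) ≈ 3.02×10⁻¹⁶ J.

ΔKE ≈ 3.02×10⁻¹⁶ J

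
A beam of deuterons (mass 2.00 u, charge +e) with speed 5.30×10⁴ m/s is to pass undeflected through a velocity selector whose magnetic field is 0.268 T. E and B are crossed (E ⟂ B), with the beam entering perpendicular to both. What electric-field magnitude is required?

E = 1.42×10⁴ V/m

For straight-line motion qE = qvB, so E = vB.
E = 5.30×10⁴ × 0.268 = 1.42×10⁴ V/m.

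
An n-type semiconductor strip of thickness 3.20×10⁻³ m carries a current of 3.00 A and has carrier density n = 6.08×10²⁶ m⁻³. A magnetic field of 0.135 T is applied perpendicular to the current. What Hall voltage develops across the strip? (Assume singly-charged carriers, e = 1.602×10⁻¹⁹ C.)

V_H = IB/(n e t).
V_H = (3.00)(0.135)/((6.08×10²⁶)(1.602×10⁻¹⁹)(3.20×10⁻³)) ≈ 1.30×10⁻⁶ V.

V_H ≈ 1.30×10⁻⁶ V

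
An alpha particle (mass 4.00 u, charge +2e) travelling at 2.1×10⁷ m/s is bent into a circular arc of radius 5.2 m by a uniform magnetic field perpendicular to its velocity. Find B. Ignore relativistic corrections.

From |q|vB = mv²/r, B = mv/(|q|r).
B = (6.644×10⁻²⁷)(2.1×10⁷)/((3.204×10⁻¹⁹)(5.2)) ≈ 0.084 T.

B ≈ 0.084 T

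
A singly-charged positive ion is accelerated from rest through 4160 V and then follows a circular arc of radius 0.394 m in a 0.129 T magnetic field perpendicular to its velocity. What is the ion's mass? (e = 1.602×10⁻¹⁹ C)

Combine |q|V = ½mv² and r = mv/(|q|B): eliminate v to get m = qB²r²/(2V).
m = (1.602×10⁻¹⁹)(0.129)²(0.394)²/(2·4160) ≈ 4.97×10⁻²⁶ kg.

m ≈ 4.97×10⁻²⁶ kg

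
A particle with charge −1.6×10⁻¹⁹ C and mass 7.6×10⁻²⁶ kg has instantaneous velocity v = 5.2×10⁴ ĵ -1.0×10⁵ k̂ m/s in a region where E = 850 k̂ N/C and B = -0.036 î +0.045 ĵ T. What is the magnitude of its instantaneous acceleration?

v×B = (4500, 3600, 1870) N/C.
E + v×B = (4500, 3600, 2720) N/C.
F = q(E + v×B) = (−1.6×10⁻¹⁹ C)·(4500, 3600, 2720) = (-7.20×10⁻¹⁶, -5.76×10⁻¹⁶, -4.36×10⁻¹⁶) N.
|a| = |F|/m = 1.020×10⁻¹⁵/7.6×10⁻²⁶ ≈ 1.34×10¹⁰ m/s².

|a| ≈ 1.34×10¹⁰ m/s²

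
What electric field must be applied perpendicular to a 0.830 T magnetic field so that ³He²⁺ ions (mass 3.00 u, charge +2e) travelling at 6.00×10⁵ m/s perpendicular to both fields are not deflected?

For straight-line motion qE = qvB, so E = vB.
E = 6.00×10⁵ × 0.830 = 4.98×10⁵ V/m.

E = 4.98×10⁵ V/m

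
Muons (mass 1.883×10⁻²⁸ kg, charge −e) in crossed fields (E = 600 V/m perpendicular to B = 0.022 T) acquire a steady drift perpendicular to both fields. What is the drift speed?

The steady drift has the magnetic force balancing the electric force, so v_d = E/B.
v_d = 600/0.022 = 2.7×10⁴ m/s.

v_d ≈ 2.7×10⁴ m/s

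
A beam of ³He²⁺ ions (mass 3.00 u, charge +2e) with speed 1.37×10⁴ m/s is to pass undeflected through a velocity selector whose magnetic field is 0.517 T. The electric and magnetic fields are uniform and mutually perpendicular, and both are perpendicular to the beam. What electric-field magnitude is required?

For straight-line motion qE = qvB, so E = vB.
E = 1.37×10⁴ × 0.517 = 7080 V/m.

E = 7080 V/m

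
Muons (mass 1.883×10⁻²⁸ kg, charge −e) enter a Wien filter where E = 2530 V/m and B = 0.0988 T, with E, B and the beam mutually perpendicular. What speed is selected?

Straight-line motion ⇒ electric and magnetic forces cancel, so E = vB.
v = E/B = 2530/0.0988 = 2.56×10⁴ m/s.

v = 2.56×10⁴ m/s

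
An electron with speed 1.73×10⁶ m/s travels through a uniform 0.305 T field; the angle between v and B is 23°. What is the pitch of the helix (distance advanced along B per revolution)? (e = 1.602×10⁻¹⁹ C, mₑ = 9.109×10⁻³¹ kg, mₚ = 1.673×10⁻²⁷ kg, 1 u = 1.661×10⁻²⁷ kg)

v∥ = v cosθ = 1.73×10⁶·cos23° ≈ 1.592×10⁶ m/s.
T = 2πm/(|q|B) = 2π(9.109×10⁻³¹)/((1.602×10⁻¹⁹)(0.305)) ≈ 1.171×10⁻¹⁰ s.
pitch = v∥ T = (1.592×10⁶)(1.171×10⁻¹⁰) ≈ 1.87×10⁻⁴ m.

p ≈ 1.87×10⁻⁴ m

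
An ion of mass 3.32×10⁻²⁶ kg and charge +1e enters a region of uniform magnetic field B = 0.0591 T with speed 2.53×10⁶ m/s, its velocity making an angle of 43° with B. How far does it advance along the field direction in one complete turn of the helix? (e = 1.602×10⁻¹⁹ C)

p ≈ 40.8 m

v∥ = v cosθ = 2.53×10⁶·cos43° ≈ 1.850×10⁶ m/s.
T = 2πm/(|q|B) = 2π(3.32×10⁻²⁶)/((1.602×10⁻¹⁹)(0.0591)) ≈ 2.203×10⁻⁵ s.
pitch = v∥ T = (1.850×10⁶)(2.203×10⁻⁵) ≈ 40.8 m.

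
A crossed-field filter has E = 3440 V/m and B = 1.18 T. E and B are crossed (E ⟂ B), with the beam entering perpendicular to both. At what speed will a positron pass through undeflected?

Straight-line motion ⇒ electric and magnetic forces cancel, so E = vB.
v = E/B = 3440/1.18 = 2920 m/s.
The result is independent of the particle's charge and mass.

v = 2920 m/s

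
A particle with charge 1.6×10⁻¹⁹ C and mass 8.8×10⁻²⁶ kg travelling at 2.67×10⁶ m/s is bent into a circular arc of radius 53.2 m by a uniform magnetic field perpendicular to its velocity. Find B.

B ≈ 0.0276 T

From |q|vB = mv²/r, B = mv/(|q|r).
B = (8.8×10⁻²⁶)(2.67×10⁶)/((1.6×10⁻¹⁹)(53.2)) ≈ 0.0276 T.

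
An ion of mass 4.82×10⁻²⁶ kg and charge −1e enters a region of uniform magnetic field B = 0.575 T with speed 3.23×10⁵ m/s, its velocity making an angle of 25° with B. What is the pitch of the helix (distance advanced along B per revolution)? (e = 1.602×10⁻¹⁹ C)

p ≈ 0.962 m

v∥ = v cosθ = 3.23×10⁵·cos25° ≈ 2.927×10⁵ m/s.
T = 2πm/(|q|B) = 2π(4.82×10⁻²⁶)/((1.602×10⁻¹⁹)(0.575)) ≈ 3.288×10⁻⁶ s.
pitch = v∥ T = (2.927×10⁵)(3.288×10⁻⁶) ≈ 0.962 m.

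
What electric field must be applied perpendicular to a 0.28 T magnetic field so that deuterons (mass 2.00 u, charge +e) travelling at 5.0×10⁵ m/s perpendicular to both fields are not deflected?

For straight-line motion qE = qvB, so E = vB.
E = 5.0×10⁵ × 0.28 = 1.4×10⁵ V/m.

E = 1.4×10⁵ V/m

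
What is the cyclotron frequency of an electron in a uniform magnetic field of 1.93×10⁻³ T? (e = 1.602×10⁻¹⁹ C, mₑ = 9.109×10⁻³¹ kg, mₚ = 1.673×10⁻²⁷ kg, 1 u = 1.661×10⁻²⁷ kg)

f = |q|B/(2πm).
f = (1.602×10⁻¹⁹)(1.93×10⁻³)/(2π·9.109×10⁻³¹) ≈ 5.40×10⁷ Hz.

f ≈ 5.40×10⁷ Hz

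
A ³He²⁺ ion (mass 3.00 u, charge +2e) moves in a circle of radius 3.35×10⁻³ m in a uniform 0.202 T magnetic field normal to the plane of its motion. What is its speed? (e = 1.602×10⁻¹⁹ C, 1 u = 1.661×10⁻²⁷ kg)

v ≈ 4.35×10⁴ m/s

From |q|vB = mv²/r, v = |q|Br/m.
v = (3.204×10⁻¹⁹)(0.202)(3.35×10⁻³)/4.983×10⁻²⁷ ≈ 4.35×10⁴ m/s.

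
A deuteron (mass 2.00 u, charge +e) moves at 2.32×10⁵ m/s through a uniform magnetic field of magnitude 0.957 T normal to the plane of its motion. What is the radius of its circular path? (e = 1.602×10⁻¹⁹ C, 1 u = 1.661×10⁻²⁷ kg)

The magnetic force provides the centripetal force: |q|vB = mv²/r.
r = mv/(|q|B) = (3.322×10⁻²⁷)(2.32×10⁵)/((1.602×10⁻¹⁹)(0.957)) ≈ 5.03×10⁻³ m.

r ≈ 5.03×10⁻³ m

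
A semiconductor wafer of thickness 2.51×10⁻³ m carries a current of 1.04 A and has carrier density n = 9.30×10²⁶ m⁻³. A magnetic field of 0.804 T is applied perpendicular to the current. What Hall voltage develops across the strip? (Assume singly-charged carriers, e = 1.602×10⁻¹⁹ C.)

V_H ≈ 2.24×10⁻⁶ V

V_H = IB/(n e t).
V_H = (1.04)(0.804)/((9.30×10²⁶)(1.602×10⁻¹⁹)(2.51×10⁻³)) ≈ 2.24×10⁻⁶ V.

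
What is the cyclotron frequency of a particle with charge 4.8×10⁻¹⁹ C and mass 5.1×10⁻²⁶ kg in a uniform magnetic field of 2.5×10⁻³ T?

f ≈ 3700 Hz

f = |q|B/(2πm).
f = (4.8×10⁻¹⁹)(2.5×10⁻³)/(2π·5.1×10⁻²⁶) ≈ 3700 Hz.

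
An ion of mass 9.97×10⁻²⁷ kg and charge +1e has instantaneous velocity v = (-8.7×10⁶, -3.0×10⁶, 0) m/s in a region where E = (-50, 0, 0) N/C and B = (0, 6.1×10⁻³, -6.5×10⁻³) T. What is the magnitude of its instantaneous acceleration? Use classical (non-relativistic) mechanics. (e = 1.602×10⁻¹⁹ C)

v×B = (1.95×10⁴, -5.66×10⁴, -5.31×10⁴) N/C.
E + v×B = (1.94×10⁴, -5.66×10⁴, -5.31×10⁴) N/C.
F = q(E + v×B) = (1.602×10⁻¹⁹ C)·(1.94×10⁴, -5.66×10⁴, -5.31×10⁴) = (3.12×10⁻¹⁵, -9.06×10⁻¹⁵, -8.50×10⁻¹⁵) N.
|a| = |F|/m = 1.281×10⁻¹⁴/9.97×10⁻²⁷ ≈ 1.28×10¹² m/s².

|a| ≈ 1.28×10¹² m/s²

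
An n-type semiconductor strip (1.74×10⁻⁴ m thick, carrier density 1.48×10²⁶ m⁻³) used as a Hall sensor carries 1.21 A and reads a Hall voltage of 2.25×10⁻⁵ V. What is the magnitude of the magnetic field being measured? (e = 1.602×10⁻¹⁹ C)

B ≈ 0.0767 T

From V_H = IB/(n e t), B = V_H n e t / I.
B = (2.25×10⁻⁵)(1.48×10²⁶)(1.602×10⁻¹⁹)(1.74×10⁻⁴)/1.21 ≈ 0.0767 T.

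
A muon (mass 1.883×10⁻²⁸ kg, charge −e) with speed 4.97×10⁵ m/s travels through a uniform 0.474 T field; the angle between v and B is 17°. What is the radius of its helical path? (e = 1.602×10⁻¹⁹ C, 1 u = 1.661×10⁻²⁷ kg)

r ≈ 3.60×10⁻⁴ m

v⊥ = v sinθ = 4.97×10⁵·sin17° ≈ 1.453×10⁵ m/s.
r = m v⊥/(|q|B) = (1.883×10⁻²⁸)(1.453×10⁵)/((1.602×10⁻¹⁹)(0.474)) ≈ 3.60×10⁻⁴ m.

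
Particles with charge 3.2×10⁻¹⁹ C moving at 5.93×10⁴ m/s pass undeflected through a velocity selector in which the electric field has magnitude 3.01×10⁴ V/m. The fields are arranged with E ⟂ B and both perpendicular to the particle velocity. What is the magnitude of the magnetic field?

B = 0.508 T

Balance of forces in the selector: qE = qvB ⇒ B = E/v.
B = 3.01×10⁴/5.93×10⁴ = 0.508 T.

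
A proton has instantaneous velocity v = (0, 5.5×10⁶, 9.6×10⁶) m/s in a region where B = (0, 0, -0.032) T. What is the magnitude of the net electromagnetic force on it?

|F| ≈ 2.82×10⁻¹⁴ N

v×B = (-1.76×10⁵, 0, 0) N/C.
F = q v×B = (1.602×10⁻¹⁹ C)·(-1.76×10⁵, 0, 0) = (-2.82×10⁻¹⁴, 0, 0) N.
|F| = 2.82×10⁻¹⁴ N.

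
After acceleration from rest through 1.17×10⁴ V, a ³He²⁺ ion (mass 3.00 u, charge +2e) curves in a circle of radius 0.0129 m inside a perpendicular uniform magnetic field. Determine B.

B ≈ 1.48 T

v = √(2|q|V/m) = √(2·3.204×10⁻¹⁹·1.17×10⁴/4.983×10⁻²⁷) ≈ 1.227×10⁶ m/s.
B = mv/(|q|r) = (4.983×10⁻²⁷)(1.227×10⁶)/((3.204×10⁻¹⁹)(0.0129)) ≈ 1.48 T.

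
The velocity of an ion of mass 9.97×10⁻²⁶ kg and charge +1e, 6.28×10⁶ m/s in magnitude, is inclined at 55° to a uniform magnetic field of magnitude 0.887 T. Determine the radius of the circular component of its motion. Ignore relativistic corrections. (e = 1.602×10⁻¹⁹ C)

v⊥ = v sinθ = 6.28×10⁶·sin55° ≈ 5.144×10⁶ m/s.
r = m v⊥/(|q|B) = (9.97×10⁻²⁶)(5.144×10⁶)/((1.602×10⁻¹⁹)(0.887)) ≈ 3.61 m.

r ≈ 3.61 m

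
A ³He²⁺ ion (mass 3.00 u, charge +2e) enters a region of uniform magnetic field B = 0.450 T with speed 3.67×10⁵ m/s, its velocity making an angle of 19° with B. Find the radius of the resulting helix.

r ≈ 4.13×10⁻³ m

v⊥ = v sinθ = 3.67×10⁵·sin19° ≈ 1.195×10⁵ m/s.
r = m v⊥/(|q|B) = (4.983×10⁻²⁷)(1.195×10⁵)/((3.204×10⁻¹⁹)(0.450)) ≈ 4.13×10⁻³ m.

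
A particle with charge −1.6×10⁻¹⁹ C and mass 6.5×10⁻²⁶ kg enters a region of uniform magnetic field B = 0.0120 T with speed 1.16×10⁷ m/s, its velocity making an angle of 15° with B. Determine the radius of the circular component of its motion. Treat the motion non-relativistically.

r ≈ 102 m

v⊥ = v sinθ = 1.16×10⁷·sin15° ≈ 3.002×10⁶ m/s.
r = m v⊥/(|q|B) = (6.5×10⁻²⁶)(3.002×10⁶)/((1.6×10⁻¹⁹)(0.0120)) ≈ 102 m.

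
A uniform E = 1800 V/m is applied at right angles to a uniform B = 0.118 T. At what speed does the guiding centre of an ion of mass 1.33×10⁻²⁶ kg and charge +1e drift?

v_d ≈ 1.53×10⁴ m/s

The E×B drift speed is v_d = E/B.
v_d = 1800/0.118 = 1.53×10⁴ m/s.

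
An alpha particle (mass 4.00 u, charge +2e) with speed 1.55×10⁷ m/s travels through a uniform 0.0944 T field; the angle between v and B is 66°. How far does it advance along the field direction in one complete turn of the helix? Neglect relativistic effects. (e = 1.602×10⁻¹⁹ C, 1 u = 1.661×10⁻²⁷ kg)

p ≈ 8.70 m

v∥ = v cosθ = 1.55×10⁷·cos66° ≈ 6.304×10⁶ m/s.
T = 2πm/(|q|B) = 2π(6.644×10⁻²⁷)/((3.204×10⁻¹⁹)(0.0944)) ≈ 1.380×10⁻⁶ s.
pitch = v∥ T = (6.304×10⁶)(1.380×10⁻⁶) ≈ 8.70 m.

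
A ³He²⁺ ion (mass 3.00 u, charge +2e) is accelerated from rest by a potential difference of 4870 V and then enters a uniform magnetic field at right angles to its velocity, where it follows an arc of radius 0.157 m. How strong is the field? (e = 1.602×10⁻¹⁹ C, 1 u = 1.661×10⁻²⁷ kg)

B ≈ 0.0784 T

v = √(2|q|V/m) = √(2·3.204×10⁻¹⁹·4870/4.983×10⁻²⁷) ≈ 7.914×10⁵ m/s.
B = mv/(|q|r) = (4.983×10⁻²⁷)(7.914×10⁵)/((3.204×10⁻¹⁹)(0.157)) ≈ 0.0784 T.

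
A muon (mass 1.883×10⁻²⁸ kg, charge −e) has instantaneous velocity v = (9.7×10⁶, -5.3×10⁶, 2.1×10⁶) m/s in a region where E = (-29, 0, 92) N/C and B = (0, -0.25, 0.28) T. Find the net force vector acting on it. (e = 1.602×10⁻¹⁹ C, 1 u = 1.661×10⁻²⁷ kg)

v×B = (-9.59×10⁵, -2.72×10⁶, -2.42×10⁶) N/C.
E + v×B = (-9.59×10⁵, -2.72×10⁶, -2.42×10⁶) N/C.
F = q(E + v×B) = (−1.602×10⁻¹⁹ C)·(-9.59×10⁵, -2.72×10⁶, -2.42×10⁶) = (1.54×10⁻¹³, 4.35×10⁻¹³, 3.88×10⁻¹³) N.

F ≈ (1.54×10⁻¹³, 4.35×10⁻¹³, 3.88×10⁻¹³) N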